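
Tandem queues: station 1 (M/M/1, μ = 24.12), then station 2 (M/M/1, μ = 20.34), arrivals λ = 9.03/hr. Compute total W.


Each node sees arrival rate λ = 9.03/hr (tandem ⇒ throughput preserved).
W₁ = 1/(μ₁−λ) = 1/(24.12−9.03) = 0.06627 hr
W₂ = 1/(μ₂−λ) = 1/(20.34−9.03) = 0.08842 hr
W_total = W₁ + W₂ = 0.06627 + 0.08842 = 0.15469 hr

Final: 0.15469 hr


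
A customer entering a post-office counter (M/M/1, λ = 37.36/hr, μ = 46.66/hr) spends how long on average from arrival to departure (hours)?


W = 1/(μ−λ) = 1/(46.66 − 37.36) = 1/9.30 = 0.1075 hr

Final: 0.1075 hr


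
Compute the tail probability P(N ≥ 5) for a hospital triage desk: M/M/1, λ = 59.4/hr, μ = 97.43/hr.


ρ = 59.4/97.43 = 0.6097
P(N ≥ n) = ρ^n = 0.6097^5 = 0.084230

Final: 0.084230


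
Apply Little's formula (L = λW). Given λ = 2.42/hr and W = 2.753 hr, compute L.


L = λW = 2.42·2.753 = 6.6623

Final: 6.6623


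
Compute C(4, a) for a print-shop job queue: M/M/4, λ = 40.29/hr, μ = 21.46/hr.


a = λ/μ = 1.8774; ρ = a/4 = 0.4694
P₀ = 0.148846 (from M/M/c formula)
C(c,a) = [a^c/(c!(1−ρ))]·P₀ = [12.42425/(24·0.5306)]·0.148846
= 0.97557·0.148846 = 0.145210

Final: 0.145210


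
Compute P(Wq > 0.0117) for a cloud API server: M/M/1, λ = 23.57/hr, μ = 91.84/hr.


ρ = 23.57/91.84 = 0.2566
P(Wq > t) = ρ·e^{−(μ−λ)t} = 0.2566·e^{−0.7988}
= 0.2566·0.449887 = 0.115460

Final: 0.115460


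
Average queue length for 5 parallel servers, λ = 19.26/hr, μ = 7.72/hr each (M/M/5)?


a = λ/μ = 2.4948; ρ = a/5 = 0.4990
P₀ = 0.080538
Lq = P₀·a^c·ρ / (c!·(1−ρ)²) = 0.080538·96.64845·0.4990/(120·0.25104)
= 0.12893

Final: 0.12893


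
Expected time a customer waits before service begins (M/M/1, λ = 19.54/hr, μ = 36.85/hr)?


ρ = 19.54/36.85 = 0.5303
Wq = ρ/(μ−λ) = 0.5303/(36.85 − 19.54) = 0.5303/17.31 = 0.03063 hr

Final: 0.03063 hr


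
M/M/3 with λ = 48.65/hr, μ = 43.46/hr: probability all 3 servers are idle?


a = λ/μ = 48.65/43.46 = 1.1194; ρ = a/c = 0.3731
Σ_{k=0}^{2} a^k/k! (terms k=0..2) = 1.00000 + 1.11942 + 0.62655 = 2.74597
Tail: a^3/(3!(1−ρ)) = 1.40275/(6·0.6269) = 0.37296
P₀ = 1/(2.74597 + 0.37296) = 1/3.11893 = 0.320623

Final: 0.320623


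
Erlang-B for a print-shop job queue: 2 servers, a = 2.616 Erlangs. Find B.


B(c,a) = (a^c/c!) / Σ_{k=0}^{c} a^k/k!
a^2/2! = 3.421728
Σ terms (k=0..2): 1.00000 + 2.61600 + 3.42173 = 7.037728
B = 3.421728/7.037728 = 0.486198

Final: 0.486198


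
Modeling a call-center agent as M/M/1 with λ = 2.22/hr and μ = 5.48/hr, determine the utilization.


ρ = λ/μ = 2.22/5.48 = 0.4051

Final: 0.4051


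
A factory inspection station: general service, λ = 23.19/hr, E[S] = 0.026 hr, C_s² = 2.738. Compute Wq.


ρ = λ·E[S] = 23.19·0.026 = 0.6029
E[S²] = E[S]²(1+C_s²) = 0.026²·(1+2.738) = 0.002527
Wq = λ·E[S²]/(2(1−ρ)) = 23.19·0.002527/(2·0.3971) = 0.07379 hr

Final: 0.07379 hr


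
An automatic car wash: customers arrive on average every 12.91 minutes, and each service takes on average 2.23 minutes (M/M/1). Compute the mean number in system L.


λ = 60/12.91 = 4.6476 /hr
μ = 60/2.23 = 26.9058 /hr
ρ = λ/μ = 4.6476/26.9058 = 0.1727
L = ρ/(1−ρ) = 0.1727/0.8273 = 0.2088

Final: 0.2088


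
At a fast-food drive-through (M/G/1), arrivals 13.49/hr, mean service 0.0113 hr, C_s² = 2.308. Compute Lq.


ρ = λ·E[S] = 13.49·0.0113 = 0.1524
Lq = ρ²(1+C_s²)/(2(1−ρ)) = 0.02324·(1+2.308)/(2·0.8476)
= 0.02324·3.3080/1.6951 = 0.04535

Final: 0.04535


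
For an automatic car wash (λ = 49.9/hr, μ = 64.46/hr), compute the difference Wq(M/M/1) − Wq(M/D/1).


ρ = 49.9/64.46 = 0.7741
Wq(M/M/1) = ρ/(μ−λ) = 0.7741/14.56 = 0.05317 hr
Wq(M/D/1) = ρ/(2(μ−λ)) = 0.02658 hr
Savings = 0.05317 − 0.02658 = 0.02658 hr

Final: 0.02658 hr


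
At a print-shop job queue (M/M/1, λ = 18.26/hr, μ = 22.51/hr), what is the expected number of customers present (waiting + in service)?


ρ = λ/μ = 18.26/22.51 = 0.8112
L = ρ/(1−ρ) = 0.8112/(1 − 0.8112) = 0.8112/0.1888 = 4.2965

Final: 4.2965


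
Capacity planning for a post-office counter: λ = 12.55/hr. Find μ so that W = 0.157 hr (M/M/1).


W = 1/(μ−λ) ⇒ μ − λ = 1/W = 1/0.157 = 6.3694
μ = λ + 1/W = 12.55 + 6.3694 = 18.9194 per hr

Final: 18.9194 /hr


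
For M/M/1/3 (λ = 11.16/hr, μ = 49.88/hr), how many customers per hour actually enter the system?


ρ = 0.2237; P_K = (1−ρ)ρ^3/(1−ρ^4) = 0.008716
λ_eff = λ(1 − P_K) = 11.16·(1 − 0.008716) = 11.16·0.991284 = 11.0627 /hr

Final: 11.0627 /hr


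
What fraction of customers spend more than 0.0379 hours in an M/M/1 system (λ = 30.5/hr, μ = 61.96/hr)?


W ~ Exponential(μ−λ) for M/M/1.
μ − λ = 61.96 − 30.5 = 31.4600
P(W > t) = e^{−(μ−λ)t} = e^{−1.1923} = 0.303512

Final: 0.303512


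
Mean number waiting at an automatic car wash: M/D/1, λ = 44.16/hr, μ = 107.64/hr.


ρ = 44.16/107.64 = 0.4103
M/D/1: Lq = ρ²/(2(1−ρ)) = 0.1683/(2·0.5897) = 0.14270

Final: 0.14270


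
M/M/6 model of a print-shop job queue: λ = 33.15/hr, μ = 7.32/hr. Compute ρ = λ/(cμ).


ρ = λ/(cμ) = 33.15/(6·7.32) = 33.15/43.92 = 0.7548

Final: 0.7548


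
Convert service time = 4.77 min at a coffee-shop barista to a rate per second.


μ = 1/(service time) in consistent units.
1 second = 0.0166667 min, so μ = 0.0166667/4.77 = 0.003494 per second

Final: 0.003494 /sec


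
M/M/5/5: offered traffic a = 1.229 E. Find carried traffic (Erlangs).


B(5,1.229) = 0.006848 (Erlang-B)
Carried load = a(1 − B) = 1.229·(1 − 0.006848) = 1.229·0.993152 = 1.2206 E

Final: 1.2206 Erlangs


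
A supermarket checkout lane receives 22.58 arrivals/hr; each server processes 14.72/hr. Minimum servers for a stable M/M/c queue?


Stability requires cμ > λ ⇔ c > λ/μ.
λ/μ = 22.58/14.72 = 1.5340
Minimum integer c = ⌊1.5340⌋ + 1 = 2
Check: 2·14.72 = 29.44 > 22.58, while 1·14.72 = 14.72 ≤ 22.58

Final: 2 servers


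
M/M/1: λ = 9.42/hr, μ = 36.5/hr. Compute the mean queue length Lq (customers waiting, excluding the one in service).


ρ = 9.42/36.5 = 0.2581
Lq = ρ²/(1−ρ) = 0.06661/0.7419 = 0.08978

Final: 0.08978


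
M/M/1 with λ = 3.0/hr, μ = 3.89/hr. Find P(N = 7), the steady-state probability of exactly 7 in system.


ρ = 3.0/3.89 = 0.7712
P_n = (1−ρ)·ρ^n = (1 − 0.7712)·0.7712^7 = 0.2288·0.162256 = 0.037123

Final: 0.037123


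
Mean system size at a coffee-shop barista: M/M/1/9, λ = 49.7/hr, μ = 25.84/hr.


ρ = 49.7/25.84 = 1.9234
L = ρ[1 − (K+1)ρ^K + Kρ^(K+1)] / [(1−ρ)(1−ρ^(K+1))]
Numerator: 1.9234·(1 − 10·360.225883 + 9·692.849318) = 5066.909298
Denominator: (-0.9234)·(-691.849318) = 638.836097
L = 5066.909298/638.836097 = 7.9315

Final: 7.9315


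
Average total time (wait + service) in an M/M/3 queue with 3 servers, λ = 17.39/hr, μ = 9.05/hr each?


a = 1.9215; ρ = 0.6405; P₀ = 0.124113
Lq = P₀·a^c·ρ/(c!(1−ρ)²) = 0.72743
Wq = Lq/λ = 0.72743/17.39 = 0.04183 hr
W = Wq + 1/μ = 0.04183 + 0.11050 = 0.15233 hr

Final: 0.15233 hr


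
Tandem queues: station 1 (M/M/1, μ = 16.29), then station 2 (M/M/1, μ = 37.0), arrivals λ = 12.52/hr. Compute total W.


Each node sees arrival rate λ = 12.52/hr (tandem ⇒ throughput preserved).
W₁ = 1/(μ₁−λ) = 1/(16.29−12.52) = 0.26525 hr
W₂ = 1/(μ₂−λ) = 1/(37.0−12.52) = 0.04085 hr
W_total = W₁ + W₂ = 0.26525 + 0.04085 = 0.30610 hr

Final: 0.30610 hr


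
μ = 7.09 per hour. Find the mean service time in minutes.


Mean service time = 1/μ = 1/7.09 hour = 0.14104 hour
In minutes: 0.14104 × 60 = 8.4626 min

Final: 8.4626 min


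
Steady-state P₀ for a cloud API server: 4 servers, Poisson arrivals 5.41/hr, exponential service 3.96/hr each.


a = λ/μ = 5.41/3.96 = 1.3662; ρ = a/c = 0.3415
Σ_{k=0}^{3} a^k/k! (terms k=0..3) = 1.00000 + 1.36616 + 0.93320 + 0.42497 = 3.72433
Tail: a^4/(4!(1−ρ)) = 3.48344/(24·0.6585) = 0.22043
P₀ = 1/(3.72433 + 0.22043) = 1/3.94476 = 0.253501

Final: 0.253501


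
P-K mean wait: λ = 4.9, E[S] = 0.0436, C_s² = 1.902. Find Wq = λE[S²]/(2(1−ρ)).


ρ = λ·E[S] = 4.9·0.0436 = 0.2136
E[S²] = E[S]²(1+C_s²) = 0.0436²·(1+1.902) = 0.005517
Wq = λ·E[S²]/(2(1−ρ)) = 4.9·0.005517/(2·0.7864) = 0.01719 hr

Final: 0.01719 hr


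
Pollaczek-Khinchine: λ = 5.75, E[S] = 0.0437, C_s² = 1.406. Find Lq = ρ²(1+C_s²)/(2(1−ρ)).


ρ = λ·E[S] = 5.75·0.0437 = 0.2513
Lq = ρ²(1+C_s²)/(2(1−ρ)) = 0.06314·(1+1.406)/(2·0.7487)
= 0.06314·2.4060/1.4974 = 0.10145

Final: 0.10145


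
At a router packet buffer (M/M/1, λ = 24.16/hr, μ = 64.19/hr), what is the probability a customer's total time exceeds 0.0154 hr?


W ~ Exponential(μ−λ) for M/M/1.
μ − λ = 64.19 − 24.16 = 40.0300
P(W > t) = e^{−(μ−λ)t} = e^{−0.6165} = 0.539851

Final: 0.539851


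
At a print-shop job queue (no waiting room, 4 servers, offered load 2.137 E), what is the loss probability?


B(c,a) = (a^c/c!) / Σ_{k=0}^{c} a^k/k!
a^4/4! = 0.868974
Σ terms (k=0..4): 1.00000 + 2.13700 + 2.28338 + 1.62653 + 0.86897 = 7.915890
B = 0.868974/7.915890 = 0.109776

Final: 0.109776


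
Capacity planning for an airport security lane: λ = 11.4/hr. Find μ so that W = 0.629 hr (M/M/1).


W = 1/(μ−λ) ⇒ μ − λ = 1/W = 1/0.629 = 1.5898
μ = λ + 1/W = 11.4 + 1.5898 = 12.9898 per hr

Final: 12.9898 /hr


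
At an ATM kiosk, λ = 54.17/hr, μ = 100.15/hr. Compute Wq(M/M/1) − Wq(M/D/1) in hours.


ρ = 54.17/100.15 = 0.5409
Wq(M/M/1) = ρ/(μ−λ) = 0.5409/45.98 = 0.01176 hr
Wq(M/D/1) = ρ/(2(μ−λ)) = 0.005882 hr
Savings = 0.01176 − 0.005882 = 0.005882 hr

Final: 0.005882 hr


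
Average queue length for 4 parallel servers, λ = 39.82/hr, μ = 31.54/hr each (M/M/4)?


a = λ/μ = 1.2625; ρ = a/4 = 0.3156
P₀ = 0.281722
Lq = P₀·a^c·ρ / (c!·(1−ρ)²) = 0.281722·2.54073·0.3156/(24·0.46836)
= 0.02010

Final: 0.02010


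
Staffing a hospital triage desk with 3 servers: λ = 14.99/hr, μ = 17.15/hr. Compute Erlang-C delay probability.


a = λ/μ = 0.8741; ρ = a/3 = 0.2914
P₀ = 0.414408 (from M/M/c formula)
C(c,a) = [a^c/(c!(1−ρ))]·P₀ = [0.66775/(6·0.7086)]·0.414408
= 0.15705·0.414408 = 0.065082

Final: 0.065082


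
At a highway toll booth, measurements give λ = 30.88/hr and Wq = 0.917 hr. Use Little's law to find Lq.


Lq = λWq = 30.88·0.917 = 28.3170

Final: 28.3170


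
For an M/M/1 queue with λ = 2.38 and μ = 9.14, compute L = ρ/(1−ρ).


ρ = λ/μ = 2.38/9.14 = 0.2604
L = ρ/(1−ρ) = 0.2604/(1 − 0.2604) = 0.2604/0.7396 = 0.3521

Final: 0.3521


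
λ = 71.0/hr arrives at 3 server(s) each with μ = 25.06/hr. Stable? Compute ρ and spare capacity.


Total capacity cμ = 3·25.06 = 75.18/hr
ρ = λ/(cμ) = 71.0/75.18 = 0.9444
Stable ⇔ ρ < 1: YES
Spare capacity = cμ − λ = 75.18 − 71.0 = 4.18/hr

Final: ρ = 0.9444; stable; margin = 4.18/hr


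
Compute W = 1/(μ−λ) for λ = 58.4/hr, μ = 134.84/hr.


W = 1/(μ−λ) = 1/(134.84 − 58.4) = 1/76.44 = 0.01308 hr

Final: 0.01308 hr


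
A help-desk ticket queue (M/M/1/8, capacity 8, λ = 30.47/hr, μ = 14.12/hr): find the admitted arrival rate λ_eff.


ρ = 2.1579; P_K = (1−ρ)ρ^8/(1−ρ^9) = 0.537123
λ_eff = λ(1 − P_K) = 30.47·(1 − 0.537123) = 30.47·0.462877 = 14.1039 /hr

Final: 14.1039 /hr


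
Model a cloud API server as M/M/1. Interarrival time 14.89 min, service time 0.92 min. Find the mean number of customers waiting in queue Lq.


λ = 60/14.89 = 4.0296 /hr
μ = 60/0.92 = 65.2174 /hr
ρ = λ/μ = 4.0296/65.2174 = 0.06179
Lq = ρ²/(1−ρ) = 0.003818/0.9382 = 0.004069

Final: 0.004069


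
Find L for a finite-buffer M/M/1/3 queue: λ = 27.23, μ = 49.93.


ρ = 27.23/49.93 = 0.5454
L = ρ[1 − (K+1)ρ^K + Kρ^(K+1)] / [(1−ρ)(1−ρ^(K+1))]
Numerator: 0.5454·(1 − 4·0.162203 + 3·0.088459) = 0.336253
Denominator: (0.4546)·(0.911541) = 0.414420
L = 0.336253/0.414420 = 0.8114

Final: 0.8114


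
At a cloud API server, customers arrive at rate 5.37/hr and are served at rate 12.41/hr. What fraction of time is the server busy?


ρ = λ/μ = 5.37/12.41 = 0.4327

Final: 0.4327


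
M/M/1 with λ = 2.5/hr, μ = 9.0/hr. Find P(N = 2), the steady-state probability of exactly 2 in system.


ρ = 2.5/9.0 = 0.2778
P_n = (1−ρ)·ρ^n = (1 − 0.2778)·0.2778^2 = 0.7222·0.077160 = 0.055727

Final: 0.055727


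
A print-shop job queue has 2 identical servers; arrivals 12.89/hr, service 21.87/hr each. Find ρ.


ρ = λ/(cμ) = 12.89/(2·21.87) = 12.89/43.74 = 0.2947

Final: 0.2947


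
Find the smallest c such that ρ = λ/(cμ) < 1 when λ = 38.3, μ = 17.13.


Stability requires cμ > λ ⇔ c > λ/μ.
λ/μ = 38.3/17.13 = 2.2358
Minimum integer c = ⌊2.2358⌋ + 1 = 3
Check: 3·17.13 = 51.39 > 38.3, while 2·17.13 = 34.26 ≤ 38.3

Final: 3 servers


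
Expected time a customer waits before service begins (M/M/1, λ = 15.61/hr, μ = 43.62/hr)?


ρ = 15.61/43.62 = 0.3579
Wq = ρ/(μ−λ) = 0.3579/(43.62 − 15.61) = 0.3579/28.01 = 0.01278 hr

Final: 0.01278 hr


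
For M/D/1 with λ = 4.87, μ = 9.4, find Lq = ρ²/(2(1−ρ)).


ρ = 4.87/9.4 = 0.5181
M/D/1: Lq = ρ²/(2(1−ρ)) = 0.2684/(2·0.4819) = 0.27849

Final: 0.27849


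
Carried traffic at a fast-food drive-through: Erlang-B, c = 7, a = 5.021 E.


B(7,5.021) = 0.121837 (Erlang-B)
Carried load = a(1 − B) = 5.021·(1 − 0.121837) = 5.021·0.878163 = 4.4093 E

Final: 4.4093 Erlangs


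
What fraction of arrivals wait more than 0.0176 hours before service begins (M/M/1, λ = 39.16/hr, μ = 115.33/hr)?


ρ = 39.16/115.33 = 0.3395
P(Wq > t) = ρ·e^{−(μ−λ)t} = 0.3395·e^{−1.3406}
= 0.3395·0.261691 = 0.088856

Final: 0.088856


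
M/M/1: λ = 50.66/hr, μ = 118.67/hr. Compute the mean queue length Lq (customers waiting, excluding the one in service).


ρ = 50.66/118.67 = 0.4269
Lq = ρ²/(1−ρ) = 0.1822/0.5731 = 0.3180

Final: 0.3180


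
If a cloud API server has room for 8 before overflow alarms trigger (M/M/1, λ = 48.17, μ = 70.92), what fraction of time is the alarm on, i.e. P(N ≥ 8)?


ρ = 48.17/70.92 = 0.6792
P(N ≥ n) = ρ^n = 0.6792^8 = 0.045296

Final: 0.045296


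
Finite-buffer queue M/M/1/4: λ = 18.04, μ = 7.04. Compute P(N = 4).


ρ = λ/μ = 18.04/7.04 = 2.5625
P_K = (1−ρ)ρ^K/(1−ρ^(K+1)) = (-1.5625·43.117691)/(1 − 110.489083)
= -67.371392/-109.489083 = 0.615325

Final: 0.615325


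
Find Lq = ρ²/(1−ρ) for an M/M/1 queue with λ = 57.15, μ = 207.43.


ρ = 57.15/207.43 = 0.2755
Lq = ρ²/(1−ρ) = 0.07591/0.7245 = 0.1048

Final: 0.1048


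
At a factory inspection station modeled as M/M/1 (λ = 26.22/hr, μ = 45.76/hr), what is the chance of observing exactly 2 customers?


ρ = 26.22/45.76 = 0.5730
P_n = (1−ρ)·ρ^n = (1 − 0.5730)·0.5730^2 = 0.4270·0.328317 = 0.140195

Final: 0.140195


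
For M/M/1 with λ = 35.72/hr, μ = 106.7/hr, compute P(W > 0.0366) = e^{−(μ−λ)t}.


W ~ Exponential(μ−λ) for M/M/1.
μ − λ = 106.7 − 35.72 = 70.9800
P(W > t) = e^{−(μ−λ)t} = e^{−2.5979} = 0.074432

Final: 0.074432


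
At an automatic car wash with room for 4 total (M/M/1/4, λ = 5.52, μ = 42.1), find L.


ρ = 5.52/42.1 = 0.1311
L = ρ[1 − (K+1)ρ^K + Kρ^(K+1)] / [(1−ρ)(1−ρ^(K+1))]
Numerator: 0.1311·(1 − 5·0.0002955 + 4·0.00003875) = 0.130943
Denominator: (0.8689)·(0.999961) = 0.868850
L = 0.130943/0.868850 = 0.1507

Final: 0.1507


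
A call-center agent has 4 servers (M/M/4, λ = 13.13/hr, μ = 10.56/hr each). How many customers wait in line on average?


a = λ/μ = 1.2434; ρ = a/4 = 0.3108
P₀ = 0.287255
Lq = P₀·a^c·ρ / (c!·(1−ρ)²) = 0.287255·2.39003·0.3108/(24·0.47494)
= 0.01872

Final: 0.01872


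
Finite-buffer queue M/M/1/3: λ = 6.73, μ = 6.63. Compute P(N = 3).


ρ = λ/μ = 6.73/6.63 = 1.0151
P_K = (1−ρ)ρ^K/(1−ρ^(K+1)) = (-0.01508·1.045935)/(1 − 1.061711)
= -0.015776/-0.061711 = 0.255642

Final: 0.255642


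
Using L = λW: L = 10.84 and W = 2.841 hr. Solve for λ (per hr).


λ = L/W = 10.84/2.841 = 3.8156 /hr

Final: 3.8156 /hr


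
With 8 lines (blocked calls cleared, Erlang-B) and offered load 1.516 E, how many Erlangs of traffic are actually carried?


B(8,1.516) = 0.0001519 (Erlang-B)
Carried load = a(1 − B) = 1.516·(1 − 0.0001519) = 1.516·0.999848 = 1.5158 E

Final: 1.5158 Erlangs


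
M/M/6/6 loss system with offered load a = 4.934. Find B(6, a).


B(c,a) = (a^c/c!) / Σ_{k=0}^{c} a^k/k!
a^6/6! = 20.038369
Σ terms (k=0..6): 1.00000 + 4.93400 + 12.17218 + 20.01918 + 24.69365 + 24.36770 + 20.03837 = 107.225072
B = 20.038369/107.225072 = 0.186881

Final: 0.186881


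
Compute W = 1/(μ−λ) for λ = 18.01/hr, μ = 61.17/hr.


W = 1/(μ−λ) = 1/(61.17 − 18.01) = 1/43.16 = 0.02317 hr

Final: 0.02317 hr


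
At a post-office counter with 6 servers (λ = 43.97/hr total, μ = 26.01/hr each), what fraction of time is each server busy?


ρ = λ/(cμ) = 43.97/(6·26.01) = 43.97/156.06 = 0.2818

Final: 0.2818


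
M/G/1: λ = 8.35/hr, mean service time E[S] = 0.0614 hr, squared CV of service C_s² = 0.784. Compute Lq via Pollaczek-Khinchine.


ρ = λ·E[S] = 8.35·0.0614 = 0.5127
Lq = ρ²(1+C_s²)/(2(1−ρ)) = 0.2629·(1+0.784)/(2·0.4873)
= 0.2629·1.7840/0.9746 = 0.48114

Final: 0.48114


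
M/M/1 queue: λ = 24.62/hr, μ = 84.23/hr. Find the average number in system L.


ρ = λ/μ = 24.62/84.23 = 0.2923
L = ρ/(1−ρ) = 0.2923/(1 − 0.2923) = 0.2923/0.7077 = 0.4130

Final: 0.4130


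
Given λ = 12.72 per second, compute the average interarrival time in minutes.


Mean interarrival time = 1/λ = 1/12.72 second = 0.07862 second
In minutes: 0.07862 × 0.0166667 = 0.001310 min

Final: 0.001310 min


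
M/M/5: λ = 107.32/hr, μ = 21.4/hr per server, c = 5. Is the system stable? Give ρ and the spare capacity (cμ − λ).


Total capacity cμ = 5·21.4 = 107.00/hr
ρ = λ/(cμ) = 107.32/107.00 = 1.0030
Stable ⇔ ρ < 1: NO
Spare capacity = cμ − λ = 107.00 − 107.32 = -0.32/hr

Final: ρ = 1.0030; unstable; margin = -0.32/hr


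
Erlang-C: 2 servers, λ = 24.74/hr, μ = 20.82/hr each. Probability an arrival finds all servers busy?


a = λ/μ = 1.1883; ρ = a/2 = 0.5941
P₀ = 0.254595 (from M/M/c formula)
C(c,a) = [a^c/(c!(1−ρ))]·P₀ = [1.41201/(2·0.4059)]·0.254595
= 1.73953·0.254595 = 0.442875

Final: 0.442875


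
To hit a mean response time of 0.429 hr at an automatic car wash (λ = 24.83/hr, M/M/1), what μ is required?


W = 1/(μ−λ) ⇒ μ − λ = 1/W = 1/0.429 = 2.3310
μ = λ + 1/W = 24.83 + 2.3310 = 27.1610 per hr

Final: 27.1610 /hr


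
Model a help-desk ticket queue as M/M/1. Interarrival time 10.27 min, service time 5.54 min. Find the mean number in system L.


λ = 60/10.27 = 5.8423 /hr
μ = 60/5.54 = 10.8303 /hr
ρ = λ/μ = 5.8423/10.8303 = 0.5394
L = ρ/(1−ρ) = 0.5394/0.4606 = 1.1712

Final: 1.1712


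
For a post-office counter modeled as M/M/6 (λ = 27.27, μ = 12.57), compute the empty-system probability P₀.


a = λ/μ = 27.27/12.57 = 2.1695; ρ = a/c = 0.3616
Σ_{k=0}^{5} a^k/k! (terms k=0..5) = 1.00000 + 2.16945 + 2.35326 + 1.70176 + 0.92297 + 0.40047 = 8.54791
Tail: a^6/(6!(1−ρ)) = 104.25554/(720·0.6384) = 0.22681
P₀ = 1/(8.54791 + 0.22681) = 1/8.77472 = 0.113964

Final: 0.113964


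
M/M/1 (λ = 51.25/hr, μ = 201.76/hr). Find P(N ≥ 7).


ρ = 51.25/201.76 = 0.2540
P(N ≥ n) = ρ^n = 0.2540^7 = 0.00006824

Final: 0.00006824


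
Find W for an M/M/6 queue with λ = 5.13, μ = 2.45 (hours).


a = 2.0939; ρ = 0.3490; P₀ = 0.122968
Lq = P₀·a^c·ρ/(c!(1−ρ)²) = 0.01185
Wq = Lq/λ = 0.01185/5.13 = 0.002310 hr
W = Wq + 1/μ = 0.002310 + 0.40816 = 0.41047 hr

Final: 0.41047 hr


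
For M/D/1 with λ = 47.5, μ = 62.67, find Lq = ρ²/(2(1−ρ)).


ρ = 47.5/62.67 = 0.7579
M/D/1: Lq = ρ²/(2(1−ρ)) = 0.5745/(2·0.2421) = 1.18662

Final: 1.18662


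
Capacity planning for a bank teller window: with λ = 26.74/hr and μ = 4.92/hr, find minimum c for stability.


Stability requires cμ > λ ⇔ c > λ/μ.
λ/μ = 26.74/4.92 = 5.4350
Minimum integer c = ⌊5.4350⌋ + 1 = 6
Check: 6·4.92 = 29.52 > 26.74, while 5·4.92 = 24.60 ≤ 26.74

Final: 6 servers


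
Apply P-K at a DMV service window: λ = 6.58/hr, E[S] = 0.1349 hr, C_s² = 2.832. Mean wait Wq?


ρ = λ·E[S] = 6.58·0.1349 = 0.8876
E[S²] = E[S]²(1+C_s²) = 0.1349²·(1+2.832) = 0.069735
Wq = λ·E[S²]/(2(1−ρ)) = 6.58·0.069735/(2·0.1124) = 2.04193 hr

Final: 2.04193 hr


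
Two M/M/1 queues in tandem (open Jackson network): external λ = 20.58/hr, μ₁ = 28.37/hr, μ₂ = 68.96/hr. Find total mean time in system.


Each node sees arrival rate λ = 20.58/hr (tandem ⇒ throughput preserved).
W₁ = 1/(μ₁−λ) = 1/(28.37−20.58) = 0.12837 hr
W₂ = 1/(μ₂−λ) = 1/(68.96−20.58) = 0.02067 hr
W_total = W₁ + W₂ = 0.12837 + 0.02067 = 0.14904 hr

Final: 0.14904 hr


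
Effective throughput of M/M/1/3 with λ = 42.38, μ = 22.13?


ρ = 1.9150; P_K = (1−ρ)ρ^3/(1−ρ^4) = 0.516199
λ_eff = λ(1 − P_K) = 42.38·(1 − 0.516199) = 42.38·0.483801 = 20.5035 /hr

Final: 20.5035 /hr


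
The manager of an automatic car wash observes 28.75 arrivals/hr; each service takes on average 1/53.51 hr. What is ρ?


ρ = λ/μ = 28.75/53.51 = 0.5373

Final: 0.5373


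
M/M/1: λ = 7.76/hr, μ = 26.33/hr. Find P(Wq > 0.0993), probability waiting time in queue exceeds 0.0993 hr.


ρ = 7.76/26.33 = 0.2947
P(Wq > t) = ρ·e^{−(μ−λ)t} = 0.2947·e^{−1.8440}
= 0.2947·0.158183 = 0.046620

Final: 0.046620


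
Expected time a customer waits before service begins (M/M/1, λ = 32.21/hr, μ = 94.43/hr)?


ρ = 32.21/94.43 = 0.3411
Wq = ρ/(μ−λ) = 0.3411/(94.43 − 32.21) = 0.3411/62.22 = 0.005482 hr

Final: 0.005482 hr


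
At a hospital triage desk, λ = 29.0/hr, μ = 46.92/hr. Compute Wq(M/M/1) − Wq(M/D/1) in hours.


ρ = 29.0/46.92 = 0.6181
Wq(M/M/1) = ρ/(μ−λ) = 0.6181/17.92 = 0.03449 hr
Wq(M/D/1) = ρ/(2(μ−λ)) = 0.01725 hr
Savings = 0.03449 − 0.01725 = 0.01725 hr

Final: 0.01725 hr


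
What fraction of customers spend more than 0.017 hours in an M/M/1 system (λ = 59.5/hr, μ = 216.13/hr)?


W ~ Exponential(μ−λ) for M/M/1.
μ − λ = 216.13 − 59.5 = 156.6300
P(W > t) = e^{−(μ−λ)t} = e^{−2.6627} = 0.069759

Final: 0.069759


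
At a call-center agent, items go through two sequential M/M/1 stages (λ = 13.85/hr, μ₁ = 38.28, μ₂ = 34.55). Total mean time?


Each node sees arrival rate λ = 13.85/hr (tandem ⇒ throughput preserved).
W₁ = 1/(μ₁−λ) = 1/(38.28−13.85) = 0.04093 hr
W₂ = 1/(μ₂−λ) = 1/(34.55−13.85) = 0.04831 hr
W_total = W₁ + W₂ = 0.04093 + 0.04831 = 0.08924 hr

Final: 0.08924 hr


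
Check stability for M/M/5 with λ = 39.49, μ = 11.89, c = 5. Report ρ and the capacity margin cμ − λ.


Total capacity cμ = 5·11.89 = 59.45/hr
ρ = λ/(cμ) = 39.49/59.45 = 0.6643
Stable ⇔ ρ < 1: YES
Spare capacity = cμ − λ = 59.45 − 39.49 = 19.96/hr

Final: ρ = 0.6643; stable; margin = 19.96/hr


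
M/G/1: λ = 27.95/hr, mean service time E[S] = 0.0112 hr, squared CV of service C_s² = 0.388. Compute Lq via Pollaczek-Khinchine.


ρ = λ·E[S] = 27.95·0.0112 = 0.3130
Lq = ρ²(1+C_s²)/(2(1−ρ)) = 0.09799·(1+0.388)/(2·0.6870)
= 0.09799·1.3880/1.3739 = 0.09900

Final: 0.09900


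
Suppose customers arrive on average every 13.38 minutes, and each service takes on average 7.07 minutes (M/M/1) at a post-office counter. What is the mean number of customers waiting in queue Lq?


λ = 60/13.38 = 4.4843 /hr
μ = 60/7.07 = 8.4866 /hr
ρ = λ/μ = 4.4843/8.4866 = 0.5284
Lq = ρ²/(1−ρ) = 0.2792/0.4716 = 0.5920

Final: 0.5920


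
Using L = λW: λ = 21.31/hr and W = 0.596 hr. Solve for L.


L = λW = 21.31·0.596 = 12.7008

Final: 12.7008


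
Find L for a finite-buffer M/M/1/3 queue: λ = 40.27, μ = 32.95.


ρ = 40.27/32.95 = 1.2222
L = ρ[1 − (K+1)ρ^K + Kρ^(K+1)] / [(1−ρ)(1−ρ^(K+1))]
Numerator: 1.2222·(1 − 4·1.825487 + 3·2.231027) = 0.478028
Denominator: (-0.2222)·(-1.231027) = 0.273479
L = 0.478028/0.273479 = 1.7480

Final: 1.7480


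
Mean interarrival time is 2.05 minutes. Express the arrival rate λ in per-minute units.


λ = 1/(interarrival time) in consistent units.
1 minute = 1 min, so λ = 1/2.05 = 0.4878 per minute

Final: 0.4878 /min


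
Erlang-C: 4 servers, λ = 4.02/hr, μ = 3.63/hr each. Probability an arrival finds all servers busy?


a = λ/μ = 1.1074; ρ = a/4 = 0.2769
P₀ = 0.329633 (from M/M/c formula)
C(c,a) = [a^c/(c!(1−ρ))]·P₀ = [1.50410/(24·0.7231)]·0.329633
= 0.08667·0.329633 = 0.028568

Final: 0.028568


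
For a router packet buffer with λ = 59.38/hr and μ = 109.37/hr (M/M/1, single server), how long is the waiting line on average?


ρ = 59.38/109.37 = 0.5429
Lq = ρ²/(1−ρ) = 0.2948/0.4571 = 0.6449

Final: 0.6449


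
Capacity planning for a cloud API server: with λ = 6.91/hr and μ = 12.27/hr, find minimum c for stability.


Stability requires cμ > λ ⇔ c > λ/μ.
λ/μ = 6.91/12.27 = 0.5632
Minimum integer c = ⌊0.5632⌋ + 1 = 1
Check: 1·12.27 = 12.27 > 6.91, while 0·12.27 = 0.00 ≤ 6.91

Final: 1 servers


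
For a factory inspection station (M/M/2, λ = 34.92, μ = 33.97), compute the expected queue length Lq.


a = λ/μ = 1.0280; ρ = a/2 = 0.5140
P₀ = 0.321019
Lq = P₀·a^c·ρ / (c!·(1−ρ)²) = 0.321019·1.05671·0.5140/(2·0.23621)
= 0.36907

Final: 0.36907


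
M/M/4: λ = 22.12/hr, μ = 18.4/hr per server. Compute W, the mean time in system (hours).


a = 1.2022; ρ = 0.3005; P₀ = 0.299511
Lq = P₀·a^c·ρ/(c!(1−ρ)²) = 0.01601
Wq = Lq/λ = 0.01601/22.12 = 0.0007239 hr
W = Wq + 1/μ = 0.0007239 + 0.05435 = 0.05507 hr

Final: 0.05507 hr


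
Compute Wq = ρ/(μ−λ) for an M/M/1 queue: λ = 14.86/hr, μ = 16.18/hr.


ρ = 14.86/16.18 = 0.9184
Wq = ρ/(μ−λ) = 0.9184/(16.18 − 14.86) = 0.9184/1.32 = 0.6958 hr

Final: 0.6958 hr


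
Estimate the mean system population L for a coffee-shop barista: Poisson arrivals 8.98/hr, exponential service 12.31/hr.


ρ = λ/μ = 8.98/12.31 = 0.7295
L = ρ/(1−ρ) = 0.7295/(1 − 0.7295) = 0.7295/0.2705 = 2.6967

Final: 2.6967


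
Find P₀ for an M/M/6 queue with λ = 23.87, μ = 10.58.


a = λ/μ = 23.87/10.58 = 2.2561; ρ = a/c = 0.3760
Σ_{k=0}^{5} a^k/k! (terms k=0..5) = 1.00000 + 2.25614 + 2.54509 + 1.91403 + 1.07958 + 0.48714 = 9.28199
Tail: a^6/(6!(1−ρ)) = 131.88655/(720·0.6240) = 0.29356
P₀ = 1/(9.28199 + 0.29356) = 1/9.57555 = 0.104433

Final: 0.104433


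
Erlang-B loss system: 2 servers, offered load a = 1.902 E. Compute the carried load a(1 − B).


B(2,1.902) = 0.383969 (Erlang-B)
Carried load = a(1 − B) = 1.902·(1 − 0.383969) = 1.902·0.616031 = 1.1717 E

Final: 1.1717 Erlangs


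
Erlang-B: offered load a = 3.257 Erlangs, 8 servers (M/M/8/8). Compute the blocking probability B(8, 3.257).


B(c,a) = (a^c/c!) / Σ_{k=0}^{c} a^k/k!
a^8/8! = 0.314066
Σ terms (k=0..8): 1.00000 + 3.25700 + 5.30402 + 5.75840 + 4.68878 + 3.05427 + 1.65796 + 0.77143 + 0.31407 = 25.805929
B = 0.314066/25.805929 = 0.012170

Final: 0.012170


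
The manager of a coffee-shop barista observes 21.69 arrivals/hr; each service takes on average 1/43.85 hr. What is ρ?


ρ = λ/μ = 21.69/43.85 = 0.4946

Final: 0.4946


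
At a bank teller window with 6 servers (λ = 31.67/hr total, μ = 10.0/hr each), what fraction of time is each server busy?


ρ = λ/(cμ) = 31.67/(6·10.0) = 31.67/60.00 = 0.5278

Final: 0.5278


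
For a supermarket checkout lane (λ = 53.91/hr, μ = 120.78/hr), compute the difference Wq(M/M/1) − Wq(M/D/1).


ρ = 53.91/120.78 = 0.4463
Wq(M/M/1) = ρ/(μ−λ) = 0.4463/66.87 = 0.006675 hr
Wq(M/D/1) = ρ/(2(μ−λ)) = 0.003337 hr
Savings = 0.006675 − 0.003337 = 0.003337 hr

Final: 0.003337 hr


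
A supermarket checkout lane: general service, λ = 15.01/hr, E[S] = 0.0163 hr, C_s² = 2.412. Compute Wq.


ρ = λ·E[S] = 15.01·0.0163 = 0.2447
E[S²] = E[S]²(1+C_s²) = 0.0163²·(1+2.412) = 0.0009065
Wq = λ·E[S²]/(2(1−ρ)) = 15.01·0.0009065/(2·0.7553) = 0.009007 hr

Final: 0.009007 hr


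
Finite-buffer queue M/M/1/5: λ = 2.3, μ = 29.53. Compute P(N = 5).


ρ = λ/μ = 2.3/29.53 = 0.07789
P_K = (1−ρ)ρ^K/(1−ρ^(K+1)) = (0.9221·0.000002866)/(1 − 0.0000002232)
= 0.000002643/1.000000 = 0.000002643

Final: 0.000002643


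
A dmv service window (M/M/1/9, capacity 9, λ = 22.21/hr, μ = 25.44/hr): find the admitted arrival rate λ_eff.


ρ = 0.8730; P_K = (1−ρ)ρ^9/(1−ρ^10) = 0.050363
λ_eff = λ(1 − P_K) = 22.21·(1 − 0.050363) = 22.21·0.949637 = 21.0914 /hr

Final: 21.0914 /hr


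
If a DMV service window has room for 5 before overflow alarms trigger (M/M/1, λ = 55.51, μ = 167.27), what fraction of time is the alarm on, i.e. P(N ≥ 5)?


ρ = 55.51/167.27 = 0.3319
P(N ≥ n) = ρ^n = 0.3319^5 = 0.004025

Final: 0.004025


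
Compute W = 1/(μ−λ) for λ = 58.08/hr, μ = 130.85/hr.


W = 1/(μ−λ) = 1/(130.85 − 58.08) = 1/72.77 = 0.01374 hr

Final: 0.01374 hr


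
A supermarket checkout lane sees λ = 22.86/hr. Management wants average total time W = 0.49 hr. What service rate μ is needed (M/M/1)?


W = 1/(μ−λ) ⇒ μ − λ = 1/W = 1/0.49 = 2.0408
μ = λ + 1/W = 22.86 + 2.0408 = 24.9008 per hr

Final: 24.9008 /hr


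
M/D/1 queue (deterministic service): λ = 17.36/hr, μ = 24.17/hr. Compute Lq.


ρ = 17.36/24.17 = 0.7182
M/D/1: Lq = ρ²/(2(1−ρ)) = 0.5159/(2·0.2818) = 0.91547

Final: 0.91547


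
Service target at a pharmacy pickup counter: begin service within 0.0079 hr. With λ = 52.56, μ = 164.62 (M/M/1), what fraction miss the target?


ρ = 52.56/164.62 = 0.3193
P(Wq > t) = ρ·e^{−(μ−λ)t} = 0.3193·e^{−0.8853}
= 0.3193·0.412601 = 0.131736

Final: 0.131736


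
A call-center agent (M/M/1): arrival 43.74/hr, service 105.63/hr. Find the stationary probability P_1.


ρ = 43.74/105.63 = 0.4141
P_n = (1−ρ)·ρ^n = (1 − 0.4141)·0.4141^1 = 0.5859·0.414087 = 0.242619

Final: 0.242619


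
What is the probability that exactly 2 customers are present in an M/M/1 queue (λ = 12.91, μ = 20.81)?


ρ = 12.91/20.81 = 0.6204
P_n = (1−ρ)·ρ^n = (1 − 0.6204)·0.6204^2 = 0.3796·0.384865 = 0.146104

Final: 0.146104


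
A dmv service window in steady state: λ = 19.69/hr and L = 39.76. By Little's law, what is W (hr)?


W = L/λ = 39.76/19.69 = 2.0193 hr

Final: 2.0193 hr


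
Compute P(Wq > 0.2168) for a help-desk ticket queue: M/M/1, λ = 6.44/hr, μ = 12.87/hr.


ρ = 6.44/12.87 = 0.5004
P(Wq > t) = ρ·e^{−(μ−λ)t} = 0.5004·e^{−1.3940}
= 0.5004·0.248075 = 0.124134

Final: 0.124134


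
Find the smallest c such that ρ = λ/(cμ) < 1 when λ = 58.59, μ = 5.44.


Stability requires cμ > λ ⇔ c > λ/μ.
λ/μ = 58.59/5.44 = 10.7702
Minimum integer c = ⌊10.7702⌋ + 1 = 11
Check: 11·5.44 = 59.84 > 58.59, while 10·5.44 = 54.40 ≤ 58.59

Final: 11 servers


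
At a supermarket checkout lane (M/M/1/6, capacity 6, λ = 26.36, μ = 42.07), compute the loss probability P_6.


ρ = λ/μ = 26.36/42.07 = 0.6266
P_K = (1−ρ)ρ^K/(1−ρ^(K+1)) = (0.3734·0.060511)/(1 − 0.037915)
= 0.022596/0.962085 = 0.023487

Final: 0.023487


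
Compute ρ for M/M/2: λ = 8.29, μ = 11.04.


ρ = λ/(cμ) = 8.29/(2·11.04) = 8.29/22.08 = 0.3755

Final: 0.3755


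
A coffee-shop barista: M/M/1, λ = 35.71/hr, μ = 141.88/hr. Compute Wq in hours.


ρ = 35.71/141.88 = 0.2517
Wq = ρ/(μ−λ) = 0.2517/(141.88 − 35.71) = 0.2517/106.17 = 0.002371 hr

Final: 0.002371 hr


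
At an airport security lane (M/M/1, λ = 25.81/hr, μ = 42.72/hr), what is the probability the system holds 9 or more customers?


ρ = 25.81/42.72 = 0.6042
P(N ≥ n) = ρ^n = 0.6042^9 = 0.010725

Final: 0.010725


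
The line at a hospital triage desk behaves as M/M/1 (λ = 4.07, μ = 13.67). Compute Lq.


ρ = 4.07/13.67 = 0.2977
Lq = ρ²/(1−ρ) = 0.08864/0.7023 = 0.1262

Final: 0.1262


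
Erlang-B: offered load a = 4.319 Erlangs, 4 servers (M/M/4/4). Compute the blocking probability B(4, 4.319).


B(c,a) = (a^c/c!) / Σ_{k=0}^{c} a^k/k!
a^4/4! = 14.498450
Σ terms (k=0..4): 1.00000 + 4.31900 + 9.32688 + 13.42760 + 14.49845 = 42.571929
B = 14.498450/42.571929 = 0.340564

Final: 0.340564


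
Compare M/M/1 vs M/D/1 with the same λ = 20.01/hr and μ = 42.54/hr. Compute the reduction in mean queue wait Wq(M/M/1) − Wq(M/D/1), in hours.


ρ = 20.01/42.54 = 0.4704
Wq(M/M/1) = ρ/(μ−λ) = 0.4704/22.53 = 0.02088 hr
Wq(M/D/1) = ρ/(2(μ−λ)) = 0.01044 hr
Savings = 0.02088 − 0.01044 = 0.01044 hr

Final: 0.01044 hr


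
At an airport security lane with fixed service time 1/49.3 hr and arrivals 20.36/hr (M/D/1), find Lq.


ρ = 20.36/49.3 = 0.4130
M/D/1: Lq = ρ²/(2(1−ρ)) = 0.1706/(2·0.5870) = 0.14527

Final: 0.14527


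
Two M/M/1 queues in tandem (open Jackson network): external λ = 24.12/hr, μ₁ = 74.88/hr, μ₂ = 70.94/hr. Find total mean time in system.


Each node sees arrival rate λ = 24.12/hr (tandem ⇒ throughput preserved).
W₁ = 1/(μ₁−λ) = 1/(74.88−24.12) = 0.01970 hr
W₂ = 1/(μ₂−λ) = 1/(70.94−24.12) = 0.02136 hr
W_total = W₁ + W₂ = 0.01970 + 0.02136 = 0.04106 hr

Final: 0.04106 hr


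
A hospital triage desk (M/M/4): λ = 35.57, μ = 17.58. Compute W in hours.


a = 2.0233; ρ = 0.5058; P₀ = 0.127164
Lq = P₀·a^c·ρ/(c!(1−ρ)²) = 0.18394
Wq = Lq/λ = 0.18394/35.57 = 0.005171 hr
W = Wq + 1/μ = 0.005171 + 0.05688 = 0.06205 hr

Final: 0.06205 hr


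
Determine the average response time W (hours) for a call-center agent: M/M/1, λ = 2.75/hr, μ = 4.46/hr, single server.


W = 1/(μ−λ) = 1/(4.46 − 2.75) = 1/1.71 = 0.5848 hr

Final: 0.5848 hr


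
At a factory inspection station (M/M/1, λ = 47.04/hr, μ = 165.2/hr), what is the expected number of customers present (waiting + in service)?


ρ = λ/μ = 47.04/165.2 = 0.2847
L = ρ/(1−ρ) = 0.2847/(1 − 0.2847) = 0.2847/0.7153 = 0.3981

Final: 0.3981


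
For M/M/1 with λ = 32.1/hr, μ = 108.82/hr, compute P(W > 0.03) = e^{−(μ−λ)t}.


W ~ Exponential(μ−λ) for M/M/1.
μ − λ = 108.82 − 32.1 = 76.7200
P(W > t) = e^{−(μ−λ)t} = e^{−2.3016} = 0.100099

Final: 0.100099


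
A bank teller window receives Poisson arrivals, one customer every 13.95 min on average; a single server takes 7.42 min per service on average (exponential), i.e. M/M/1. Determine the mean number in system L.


λ = 60/13.95 = 4.3011 /hr
μ = 60/7.42 = 8.0863 /hr
ρ = λ/μ = 4.3011/8.0863 = 0.5319
L = ρ/(1−ρ) = 0.5319/0.4681 = 1.1363

Final: 1.1363


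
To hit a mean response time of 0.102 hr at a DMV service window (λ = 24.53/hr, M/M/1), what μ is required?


W = 1/(μ−λ) ⇒ μ − λ = 1/W = 1/0.102 = 9.8039
μ = λ + 1/W = 24.53 + 9.8039 = 34.3339 per hr

Final: 34.3339 /hr


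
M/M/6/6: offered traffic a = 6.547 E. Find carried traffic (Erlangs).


B(6,6.547) = 0.302214 (Erlang-B)
Carried load = a(1 − B) = 6.547·(1 − 0.302214) = 6.547·0.697786 = 4.5684 E

Final: 4.5684 Erlangs


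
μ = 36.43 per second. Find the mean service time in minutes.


Mean service time = 1/μ = 1/36.43 second = 0.02745 second
In minutes: 0.02745 × 0.0166667 = 0.0004575 min

Final: 0.0004575 min


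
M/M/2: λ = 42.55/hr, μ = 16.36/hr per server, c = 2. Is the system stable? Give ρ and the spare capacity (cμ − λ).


Total capacity cμ = 2·16.36 = 32.72/hr
ρ = λ/(cμ) = 42.55/32.72 = 1.3004
Stable ⇔ ρ < 1: NO
Spare capacity = cμ − λ = 32.72 − 42.55 = -9.83/hr

Final: ρ = 1.3004; unstable; margin = -9.83/hr


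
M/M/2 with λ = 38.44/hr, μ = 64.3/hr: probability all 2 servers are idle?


a = λ/μ = 38.44/64.3 = 0.5978; ρ = a/c = 0.2989
Σ_{k=0}^{1} a^k/k! (terms k=0..1) = 1.00000 + 0.59782 = 1.59782
Tail: a^2/(2!(1−ρ)) = 0.35739/(2·0.7011) = 0.25488
P₀ = 1/(1.59782 + 0.25488) = 1/1.85271 = 0.539751

Final: 0.539751


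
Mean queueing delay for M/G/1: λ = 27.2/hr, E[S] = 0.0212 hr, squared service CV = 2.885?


ρ = λ·E[S] = 27.2·0.0212 = 0.5766
E[S²] = E[S]²(1+C_s²) = 0.0212²·(1+2.885) = 0.001746
Wq = λ·E[S²]/(2(1−ρ)) = 27.2·0.001746/(2·0.4234) = 0.05609 hr

Final: 0.05609 hr


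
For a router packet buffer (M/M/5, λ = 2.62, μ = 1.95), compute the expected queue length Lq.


a = λ/μ = 1.3436; ρ = a/5 = 0.2687
P₀ = 0.260679
Lq = P₀·a^c·ρ / (c!·(1−ρ)²) = 0.260679·4.37858·0.2687/(120·0.53477)
= 0.004780

Final: 0.004780


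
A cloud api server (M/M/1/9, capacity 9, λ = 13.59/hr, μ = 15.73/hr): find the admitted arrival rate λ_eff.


ρ = 0.8640; P_K = (1−ρ)ρ^9/(1−ρ^10) = 0.047486
λ_eff = λ(1 − P_K) = 13.59·(1 − 0.047486) = 13.59·0.952514 = 12.9447 /hr

Final: 12.9447 /hr


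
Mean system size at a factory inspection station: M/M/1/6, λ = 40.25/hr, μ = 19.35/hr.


ρ = 40.25/19.35 = 2.0801
L = ρ[1 − (K+1)ρ^K + Kρ^(K+1)] / [(1−ρ)(1−ρ^(K+1))]
Numerator: 2.0801·(1 − 7·81.004565 + 6·168.497867) = 925.552909
Denominator: (-1.0801)·(-167.497867) = 180.915009
L = 925.552909/180.915009 = 5.1160

Final: 5.1160


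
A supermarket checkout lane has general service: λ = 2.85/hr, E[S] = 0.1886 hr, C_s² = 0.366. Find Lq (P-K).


ρ = λ·E[S] = 2.85·0.1886 = 0.5375
Lq = ρ²(1+C_s²)/(2(1−ρ)) = 0.2889·(1+0.366)/(2·0.4625)
= 0.2889·1.3660/0.9250 = 0.42667

Final: 0.42667


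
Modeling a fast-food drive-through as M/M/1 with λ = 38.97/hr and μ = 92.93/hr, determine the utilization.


ρ = λ/μ = 38.97/92.93 = 0.4193

Final: 0.4193


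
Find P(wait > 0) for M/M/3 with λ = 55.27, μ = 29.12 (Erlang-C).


a = λ/μ = 1.8980; ρ = a/3 = 0.6327
P₀ = 0.128180 (from M/M/c formula)
C(c,a) = [a^c/(c!(1−ρ))]·P₀ = [6.83745/(6·0.3673)]·0.128180
= 3.10232·0.128180 = 0.397654

Final: 0.397654


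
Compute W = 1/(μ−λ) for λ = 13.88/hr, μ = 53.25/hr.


W = 1/(μ−λ) = 1/(53.25 − 13.88) = 1/39.37 = 0.02540 hr

Final: 0.02540 hr


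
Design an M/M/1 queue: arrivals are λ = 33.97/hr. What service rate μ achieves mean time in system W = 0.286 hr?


W = 1/(μ−λ) ⇒ μ − λ = 1/W = 1/0.286 = 3.4965
μ = λ + 1/W = 33.97 + 3.4965 = 37.4665 per hr

Final: 37.4665 /hr


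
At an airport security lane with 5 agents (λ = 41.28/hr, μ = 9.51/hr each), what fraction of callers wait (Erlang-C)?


a = λ/μ = 4.3407; ρ = a/5 = 0.8681
P₀ = 0.007114 (from M/M/c formula)
C(c,a) = [a^c/(c!(1−ρ))]·P₀ = [1540.97594/(120·0.1319)]·0.007114
= 97.38624·0.007114 = 0.692792

Final: 0.692792


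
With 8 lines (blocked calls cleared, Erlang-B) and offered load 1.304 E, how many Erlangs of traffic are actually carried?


B(8,1.304) = 0.00005628 (Erlang-B)
Carried load = a(1 − B) = 1.304·(1 − 0.00005628) = 1.304·0.999944 = 1.3039 E

Final: 1.3039 Erlangs


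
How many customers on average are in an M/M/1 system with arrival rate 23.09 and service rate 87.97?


ρ = λ/μ = 23.09/87.97 = 0.2625
L = ρ/(1−ρ) = 0.2625/(1 − 0.2625) = 0.2625/0.7375 = 0.3559

Final: 0.3559


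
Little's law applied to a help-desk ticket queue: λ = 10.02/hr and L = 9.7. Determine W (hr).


W = L/λ = 9.7/10.02 = 0.9681 hr

Final: 0.9681 hr


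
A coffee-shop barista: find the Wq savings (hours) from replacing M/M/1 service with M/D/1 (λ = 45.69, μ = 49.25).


ρ = 45.69/49.25 = 0.9277
Wq(M/M/1) = ρ/(μ−λ) = 0.9277/3.56 = 0.26059 hr
Wq(M/D/1) = ρ/(2(μ−λ)) = 0.13030 hr
Savings = 0.26059 − 0.13030 = 0.13030 hr

Final: 0.13030 hr
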